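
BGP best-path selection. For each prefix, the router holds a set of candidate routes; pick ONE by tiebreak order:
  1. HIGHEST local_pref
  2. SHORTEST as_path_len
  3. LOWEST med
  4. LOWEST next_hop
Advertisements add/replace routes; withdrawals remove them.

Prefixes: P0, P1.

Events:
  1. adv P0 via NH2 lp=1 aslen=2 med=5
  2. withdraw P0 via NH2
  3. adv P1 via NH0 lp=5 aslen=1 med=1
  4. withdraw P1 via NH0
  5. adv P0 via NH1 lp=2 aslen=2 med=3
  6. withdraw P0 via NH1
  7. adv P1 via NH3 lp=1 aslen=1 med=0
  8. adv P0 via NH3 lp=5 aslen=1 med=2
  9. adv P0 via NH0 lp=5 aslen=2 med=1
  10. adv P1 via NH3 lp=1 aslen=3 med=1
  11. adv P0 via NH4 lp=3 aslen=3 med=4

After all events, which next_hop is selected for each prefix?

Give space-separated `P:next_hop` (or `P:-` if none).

Op 1: best P0=NH2 P1=-
Op 2: best P0=- P1=-
Op 3: best P0=- P1=NH0
Op 4: best P0=- P1=-
Op 5: best P0=NH1 P1=-
Op 6: best P0=- P1=-
Op 7: best P0=- P1=NH3
Op 8: best P0=NH3 P1=NH3
Op 9: best P0=NH3 P1=NH3
Op 10: best P0=NH3 P1=NH3
Op 11: best P0=NH3 P1=NH3

Answer: P0:NH3 P1:NH3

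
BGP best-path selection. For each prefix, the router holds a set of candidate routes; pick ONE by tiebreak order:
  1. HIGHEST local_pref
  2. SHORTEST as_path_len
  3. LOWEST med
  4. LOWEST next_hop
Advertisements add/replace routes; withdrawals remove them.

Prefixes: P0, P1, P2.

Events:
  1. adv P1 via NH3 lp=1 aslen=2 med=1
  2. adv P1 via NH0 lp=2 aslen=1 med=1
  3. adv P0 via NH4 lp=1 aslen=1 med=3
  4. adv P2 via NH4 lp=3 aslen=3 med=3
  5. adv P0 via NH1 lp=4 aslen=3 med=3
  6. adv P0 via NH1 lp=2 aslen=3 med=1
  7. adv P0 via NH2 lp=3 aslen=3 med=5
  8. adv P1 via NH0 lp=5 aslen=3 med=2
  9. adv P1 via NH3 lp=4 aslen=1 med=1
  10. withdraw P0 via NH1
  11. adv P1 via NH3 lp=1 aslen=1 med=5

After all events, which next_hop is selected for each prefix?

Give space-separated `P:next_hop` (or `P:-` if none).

Op 1: best P0=- P1=NH3 P2=-
Op 2: best P0=- P1=NH0 P2=-
Op 3: best P0=NH4 P1=NH0 P2=-
Op 4: best P0=NH4 P1=NH0 P2=NH4
Op 5: best P0=NH1 P1=NH0 P2=NH4
Op 6: best P0=NH1 P1=NH0 P2=NH4
Op 7: best P0=NH2 P1=NH0 P2=NH4
Op 8: best P0=NH2 P1=NH0 P2=NH4
Op 9: best P0=NH2 P1=NH0 P2=NH4
Op 10: best P0=NH2 P1=NH0 P2=NH4
Op 11: best P0=NH2 P1=NH0 P2=NH4

Answer: P0:NH2 P1:NH0 P2:NH4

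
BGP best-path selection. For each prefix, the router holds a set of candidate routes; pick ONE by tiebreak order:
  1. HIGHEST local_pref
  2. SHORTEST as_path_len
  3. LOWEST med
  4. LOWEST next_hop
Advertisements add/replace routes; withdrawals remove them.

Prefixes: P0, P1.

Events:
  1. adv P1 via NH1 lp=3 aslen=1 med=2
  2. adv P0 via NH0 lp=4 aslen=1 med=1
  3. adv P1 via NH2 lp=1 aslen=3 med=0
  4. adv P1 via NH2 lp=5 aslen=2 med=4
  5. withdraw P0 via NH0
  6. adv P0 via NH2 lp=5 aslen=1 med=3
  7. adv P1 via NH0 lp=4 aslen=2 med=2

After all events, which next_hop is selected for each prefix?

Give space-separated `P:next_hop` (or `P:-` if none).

Op 1: best P0=- P1=NH1
Op 2: best P0=NH0 P1=NH1
Op 3: best P0=NH0 P1=NH1
Op 4: best P0=NH0 P1=NH2
Op 5: best P0=- P1=NH2
Op 6: best P0=NH2 P1=NH2
Op 7: best P0=NH2 P1=NH2

Answer: P0:NH2 P1:NH2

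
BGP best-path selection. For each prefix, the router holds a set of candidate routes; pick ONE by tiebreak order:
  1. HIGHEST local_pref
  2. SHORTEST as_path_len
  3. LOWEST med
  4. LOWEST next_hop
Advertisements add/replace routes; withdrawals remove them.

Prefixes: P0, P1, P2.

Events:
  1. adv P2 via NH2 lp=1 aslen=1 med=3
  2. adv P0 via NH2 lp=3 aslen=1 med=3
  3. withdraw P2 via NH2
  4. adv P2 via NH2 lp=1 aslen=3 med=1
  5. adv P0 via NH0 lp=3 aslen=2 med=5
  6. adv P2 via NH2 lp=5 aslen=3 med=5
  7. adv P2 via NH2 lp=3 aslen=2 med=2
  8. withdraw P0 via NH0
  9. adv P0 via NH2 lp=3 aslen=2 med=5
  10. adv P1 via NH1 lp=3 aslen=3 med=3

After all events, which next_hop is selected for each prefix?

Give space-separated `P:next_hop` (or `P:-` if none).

Answer: P0:NH2 P1:NH1 P2:NH2

Derivation:
Op 1: best P0=- P1=- P2=NH2
Op 2: best P0=NH2 P1=- P2=NH2
Op 3: best P0=NH2 P1=- P2=-
Op 4: best P0=NH2 P1=- P2=NH2
Op 5: best P0=NH2 P1=- P2=NH2
Op 6: best P0=NH2 P1=- P2=NH2
Op 7: best P0=NH2 P1=- P2=NH2
Op 8: best P0=NH2 P1=- P2=NH2
Op 9: best P0=NH2 P1=- P2=NH2
Op 10: best P0=NH2 P1=NH1 P2=NH2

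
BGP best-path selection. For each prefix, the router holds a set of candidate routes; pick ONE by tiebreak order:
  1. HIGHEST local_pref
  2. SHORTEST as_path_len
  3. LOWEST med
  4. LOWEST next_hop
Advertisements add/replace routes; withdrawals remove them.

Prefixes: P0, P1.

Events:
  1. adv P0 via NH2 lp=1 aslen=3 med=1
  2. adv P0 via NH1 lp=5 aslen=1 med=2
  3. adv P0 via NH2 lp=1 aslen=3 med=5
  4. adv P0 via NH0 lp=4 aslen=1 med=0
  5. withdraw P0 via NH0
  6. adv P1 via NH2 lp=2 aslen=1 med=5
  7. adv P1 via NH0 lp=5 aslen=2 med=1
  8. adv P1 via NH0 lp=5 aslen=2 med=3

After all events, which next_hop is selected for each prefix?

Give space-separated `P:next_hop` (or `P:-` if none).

Op 1: best P0=NH2 P1=-
Op 2: best P0=NH1 P1=-
Op 3: best P0=NH1 P1=-
Op 4: best P0=NH1 P1=-
Op 5: best P0=NH1 P1=-
Op 6: best P0=NH1 P1=NH2
Op 7: best P0=NH1 P1=NH0
Op 8: best P0=NH1 P1=NH0

Answer: P0:NH1 P1:NH0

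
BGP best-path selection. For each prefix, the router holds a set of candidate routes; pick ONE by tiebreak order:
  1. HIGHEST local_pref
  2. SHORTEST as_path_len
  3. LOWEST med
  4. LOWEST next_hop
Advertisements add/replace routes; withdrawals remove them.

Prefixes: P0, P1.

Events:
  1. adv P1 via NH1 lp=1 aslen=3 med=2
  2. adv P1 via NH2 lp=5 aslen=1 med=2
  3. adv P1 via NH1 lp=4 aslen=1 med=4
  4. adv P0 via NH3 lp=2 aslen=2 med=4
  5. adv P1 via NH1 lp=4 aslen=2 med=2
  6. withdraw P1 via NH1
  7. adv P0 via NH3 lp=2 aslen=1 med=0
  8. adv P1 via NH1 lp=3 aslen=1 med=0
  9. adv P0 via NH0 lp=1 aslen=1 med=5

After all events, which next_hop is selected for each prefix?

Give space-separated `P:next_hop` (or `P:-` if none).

Op 1: best P0=- P1=NH1
Op 2: best P0=- P1=NH2
Op 3: best P0=- P1=NH2
Op 4: best P0=NH3 P1=NH2
Op 5: best P0=NH3 P1=NH2
Op 6: best P0=NH3 P1=NH2
Op 7: best P0=NH3 P1=NH2
Op 8: best P0=NH3 P1=NH2
Op 9: best P0=NH3 P1=NH2

Answer: P0:NH3 P1:NH2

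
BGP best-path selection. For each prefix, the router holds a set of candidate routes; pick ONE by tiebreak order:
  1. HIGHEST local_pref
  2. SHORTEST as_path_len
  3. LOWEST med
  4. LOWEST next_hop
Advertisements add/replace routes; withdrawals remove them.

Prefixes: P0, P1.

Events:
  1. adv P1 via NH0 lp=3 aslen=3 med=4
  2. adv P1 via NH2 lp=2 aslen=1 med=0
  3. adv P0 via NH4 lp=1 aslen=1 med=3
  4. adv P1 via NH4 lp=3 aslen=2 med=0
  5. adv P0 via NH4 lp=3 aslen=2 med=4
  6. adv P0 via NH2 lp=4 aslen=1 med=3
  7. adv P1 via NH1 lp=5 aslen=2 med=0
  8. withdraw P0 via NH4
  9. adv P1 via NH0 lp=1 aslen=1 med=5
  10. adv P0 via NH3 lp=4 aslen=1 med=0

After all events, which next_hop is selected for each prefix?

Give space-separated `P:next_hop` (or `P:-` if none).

Answer: P0:NH3 P1:NH1

Derivation:
Op 1: best P0=- P1=NH0
Op 2: best P0=- P1=NH0
Op 3: best P0=NH4 P1=NH0
Op 4: best P0=NH4 P1=NH4
Op 5: best P0=NH4 P1=NH4
Op 6: best P0=NH2 P1=NH4
Op 7: best P0=NH2 P1=NH1
Op 8: best P0=NH2 P1=NH1
Op 9: best P0=NH2 P1=NH1
Op 10: best P0=NH3 P1=NH1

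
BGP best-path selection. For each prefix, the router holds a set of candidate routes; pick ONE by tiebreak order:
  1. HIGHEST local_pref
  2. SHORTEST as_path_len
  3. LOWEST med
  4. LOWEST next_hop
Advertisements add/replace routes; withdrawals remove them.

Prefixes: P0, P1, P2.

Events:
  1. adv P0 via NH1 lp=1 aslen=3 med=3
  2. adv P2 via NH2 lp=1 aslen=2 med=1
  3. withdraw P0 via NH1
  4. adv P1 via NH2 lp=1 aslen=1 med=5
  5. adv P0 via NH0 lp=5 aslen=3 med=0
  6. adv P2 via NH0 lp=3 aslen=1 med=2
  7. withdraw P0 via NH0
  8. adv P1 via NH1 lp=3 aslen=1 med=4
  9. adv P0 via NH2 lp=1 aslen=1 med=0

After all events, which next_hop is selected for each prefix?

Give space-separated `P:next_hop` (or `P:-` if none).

Answer: P0:NH2 P1:NH1 P2:NH0

Derivation:
Op 1: best P0=NH1 P1=- P2=-
Op 2: best P0=NH1 P1=- P2=NH2
Op 3: best P0=- P1=- P2=NH2
Op 4: best P0=- P1=NH2 P2=NH2
Op 5: best P0=NH0 P1=NH2 P2=NH2
Op 6: best P0=NH0 P1=NH2 P2=NH0
Op 7: best P0=- P1=NH2 P2=NH0
Op 8: best P0=- P1=NH1 P2=NH0
Op 9: best P0=NH2 P1=NH1 P2=NH0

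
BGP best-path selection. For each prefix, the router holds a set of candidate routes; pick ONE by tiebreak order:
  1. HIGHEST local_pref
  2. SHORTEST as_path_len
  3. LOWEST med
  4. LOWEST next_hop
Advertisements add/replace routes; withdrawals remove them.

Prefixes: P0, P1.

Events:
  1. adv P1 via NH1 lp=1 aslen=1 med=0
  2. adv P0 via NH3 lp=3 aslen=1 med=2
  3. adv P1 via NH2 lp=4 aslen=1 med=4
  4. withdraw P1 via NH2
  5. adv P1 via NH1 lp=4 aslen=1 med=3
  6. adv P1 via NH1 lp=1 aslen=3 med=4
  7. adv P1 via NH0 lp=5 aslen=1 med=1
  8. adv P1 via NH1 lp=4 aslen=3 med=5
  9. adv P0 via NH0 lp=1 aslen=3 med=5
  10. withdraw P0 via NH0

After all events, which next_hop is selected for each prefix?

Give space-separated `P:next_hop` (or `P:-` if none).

Answer: P0:NH3 P1:NH0

Derivation:
Op 1: best P0=- P1=NH1
Op 2: best P0=NH3 P1=NH1
Op 3: best P0=NH3 P1=NH2
Op 4: best P0=NH3 P1=NH1
Op 5: best P0=NH3 P1=NH1
Op 6: best P0=NH3 P1=NH1
Op 7: best P0=NH3 P1=NH0
Op 8: best P0=NH3 P1=NH0
Op 9: best P0=NH3 P1=NH0
Op 10: best P0=NH3 P1=NH0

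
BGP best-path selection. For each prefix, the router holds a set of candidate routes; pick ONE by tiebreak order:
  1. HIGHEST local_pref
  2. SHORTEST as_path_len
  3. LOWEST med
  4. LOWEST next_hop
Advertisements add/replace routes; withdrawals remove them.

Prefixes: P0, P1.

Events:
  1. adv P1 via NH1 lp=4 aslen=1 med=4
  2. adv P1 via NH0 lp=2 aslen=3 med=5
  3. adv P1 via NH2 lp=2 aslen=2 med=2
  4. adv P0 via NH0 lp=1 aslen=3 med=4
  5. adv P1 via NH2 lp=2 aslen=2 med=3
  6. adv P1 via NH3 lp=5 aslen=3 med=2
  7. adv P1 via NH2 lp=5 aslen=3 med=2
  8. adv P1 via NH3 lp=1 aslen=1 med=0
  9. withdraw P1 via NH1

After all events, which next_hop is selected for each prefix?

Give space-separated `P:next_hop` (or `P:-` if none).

Op 1: best P0=- P1=NH1
Op 2: best P0=- P1=NH1
Op 3: best P0=- P1=NH1
Op 4: best P0=NH0 P1=NH1
Op 5: best P0=NH0 P1=NH1
Op 6: best P0=NH0 P1=NH3
Op 7: best P0=NH0 P1=NH2
Op 8: best P0=NH0 P1=NH2
Op 9: best P0=NH0 P1=NH2

Answer: P0:NH0 P1:NH2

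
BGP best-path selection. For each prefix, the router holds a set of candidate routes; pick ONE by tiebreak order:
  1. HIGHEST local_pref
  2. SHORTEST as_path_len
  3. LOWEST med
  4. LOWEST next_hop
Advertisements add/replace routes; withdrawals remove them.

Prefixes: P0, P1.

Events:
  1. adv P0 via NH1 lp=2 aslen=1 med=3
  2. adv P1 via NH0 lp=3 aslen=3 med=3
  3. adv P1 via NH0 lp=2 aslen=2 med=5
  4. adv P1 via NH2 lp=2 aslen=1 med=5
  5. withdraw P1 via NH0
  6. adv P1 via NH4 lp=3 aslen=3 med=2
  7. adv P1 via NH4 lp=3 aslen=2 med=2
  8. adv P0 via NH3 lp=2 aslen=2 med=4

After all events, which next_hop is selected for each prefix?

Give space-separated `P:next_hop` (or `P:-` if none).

Answer: P0:NH1 P1:NH4

Derivation:
Op 1: best P0=NH1 P1=-
Op 2: best P0=NH1 P1=NH0
Op 3: best P0=NH1 P1=NH0
Op 4: best P0=NH1 P1=NH2
Op 5: best P0=NH1 P1=NH2
Op 6: best P0=NH1 P1=NH4
Op 7: best P0=NH1 P1=NH4
Op 8: best P0=NH1 P1=NH4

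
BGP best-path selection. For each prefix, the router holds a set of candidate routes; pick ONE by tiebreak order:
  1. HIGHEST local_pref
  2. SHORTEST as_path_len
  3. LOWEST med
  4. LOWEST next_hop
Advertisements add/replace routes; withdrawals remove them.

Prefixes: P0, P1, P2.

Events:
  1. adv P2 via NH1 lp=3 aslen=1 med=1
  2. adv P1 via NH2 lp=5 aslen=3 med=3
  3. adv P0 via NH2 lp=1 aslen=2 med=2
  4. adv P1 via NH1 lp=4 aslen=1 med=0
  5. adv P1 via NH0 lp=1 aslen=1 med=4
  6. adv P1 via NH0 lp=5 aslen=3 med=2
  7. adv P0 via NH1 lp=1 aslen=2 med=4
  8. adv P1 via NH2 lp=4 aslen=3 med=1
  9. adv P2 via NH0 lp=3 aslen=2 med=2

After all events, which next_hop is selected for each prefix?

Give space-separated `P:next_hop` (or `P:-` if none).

Op 1: best P0=- P1=- P2=NH1
Op 2: best P0=- P1=NH2 P2=NH1
Op 3: best P0=NH2 P1=NH2 P2=NH1
Op 4: best P0=NH2 P1=NH2 P2=NH1
Op 5: best P0=NH2 P1=NH2 P2=NH1
Op 6: best P0=NH2 P1=NH0 P2=NH1
Op 7: best P0=NH2 P1=NH0 P2=NH1
Op 8: best P0=NH2 P1=NH0 P2=NH1
Op 9: best P0=NH2 P1=NH0 P2=NH1

Answer: P0:NH2 P1:NH0 P2:NH1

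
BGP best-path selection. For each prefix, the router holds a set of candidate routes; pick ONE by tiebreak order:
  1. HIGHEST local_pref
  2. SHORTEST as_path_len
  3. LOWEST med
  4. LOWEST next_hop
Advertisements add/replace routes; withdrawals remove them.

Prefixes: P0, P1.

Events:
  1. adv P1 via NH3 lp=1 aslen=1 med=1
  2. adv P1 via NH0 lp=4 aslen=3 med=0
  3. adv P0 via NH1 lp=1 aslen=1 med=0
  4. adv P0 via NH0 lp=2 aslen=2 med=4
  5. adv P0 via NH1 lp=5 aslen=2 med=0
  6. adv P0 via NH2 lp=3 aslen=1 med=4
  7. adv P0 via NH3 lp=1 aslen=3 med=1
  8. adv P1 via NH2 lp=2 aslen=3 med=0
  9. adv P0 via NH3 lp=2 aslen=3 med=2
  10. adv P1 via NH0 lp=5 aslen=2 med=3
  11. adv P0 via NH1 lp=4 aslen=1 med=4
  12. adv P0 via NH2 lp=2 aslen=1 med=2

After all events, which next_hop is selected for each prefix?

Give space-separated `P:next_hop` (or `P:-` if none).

Op 1: best P0=- P1=NH3
Op 2: best P0=- P1=NH0
Op 3: best P0=NH1 P1=NH0
Op 4: best P0=NH0 P1=NH0
Op 5: best P0=NH1 P1=NH0
Op 6: best P0=NH1 P1=NH0
Op 7: best P0=NH1 P1=NH0
Op 8: best P0=NH1 P1=NH0
Op 9: best P0=NH1 P1=NH0
Op 10: best P0=NH1 P1=NH0
Op 11: best P0=NH1 P1=NH0
Op 12: best P0=NH1 P1=NH0

Answer: P0:NH1 P1:NH0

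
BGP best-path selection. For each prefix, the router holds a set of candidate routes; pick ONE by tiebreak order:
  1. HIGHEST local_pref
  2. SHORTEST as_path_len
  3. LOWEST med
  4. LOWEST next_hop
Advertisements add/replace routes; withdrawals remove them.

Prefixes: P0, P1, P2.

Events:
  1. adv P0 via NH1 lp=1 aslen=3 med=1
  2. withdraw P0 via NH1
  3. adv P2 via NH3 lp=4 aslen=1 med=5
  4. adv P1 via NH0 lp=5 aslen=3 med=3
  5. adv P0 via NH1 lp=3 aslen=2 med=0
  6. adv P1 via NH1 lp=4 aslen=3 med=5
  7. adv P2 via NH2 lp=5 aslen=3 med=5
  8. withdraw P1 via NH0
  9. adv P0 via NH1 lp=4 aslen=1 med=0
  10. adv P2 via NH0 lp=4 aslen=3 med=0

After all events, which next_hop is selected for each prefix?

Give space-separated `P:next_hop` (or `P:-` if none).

Answer: P0:NH1 P1:NH1 P2:NH2

Derivation:
Op 1: best P0=NH1 P1=- P2=-
Op 2: best P0=- P1=- P2=-
Op 3: best P0=- P1=- P2=NH3
Op 4: best P0=- P1=NH0 P2=NH3
Op 5: best P0=NH1 P1=NH0 P2=NH3
Op 6: best P0=NH1 P1=NH0 P2=NH3
Op 7: best P0=NH1 P1=NH0 P2=NH2
Op 8: best P0=NH1 P1=NH1 P2=NH2
Op 9: best P0=NH1 P1=NH1 P2=NH2
Op 10: best P0=NH1 P1=NH1 P2=NH2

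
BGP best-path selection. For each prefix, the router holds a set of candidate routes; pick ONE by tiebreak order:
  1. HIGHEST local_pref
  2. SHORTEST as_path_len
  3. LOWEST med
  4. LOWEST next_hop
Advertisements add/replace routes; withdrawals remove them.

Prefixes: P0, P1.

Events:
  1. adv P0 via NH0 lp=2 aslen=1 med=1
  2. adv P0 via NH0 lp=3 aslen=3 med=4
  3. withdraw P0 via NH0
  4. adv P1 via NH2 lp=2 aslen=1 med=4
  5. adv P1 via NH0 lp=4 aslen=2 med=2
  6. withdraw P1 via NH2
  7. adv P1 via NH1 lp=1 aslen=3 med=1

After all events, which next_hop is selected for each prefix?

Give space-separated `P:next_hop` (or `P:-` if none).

Answer: P0:- P1:NH0

Derivation:
Op 1: best P0=NH0 P1=-
Op 2: best P0=NH0 P1=-
Op 3: best P0=- P1=-
Op 4: best P0=- P1=NH2
Op 5: best P0=- P1=NH0
Op 6: best P0=- P1=NH0
Op 7: best P0=- P1=NH0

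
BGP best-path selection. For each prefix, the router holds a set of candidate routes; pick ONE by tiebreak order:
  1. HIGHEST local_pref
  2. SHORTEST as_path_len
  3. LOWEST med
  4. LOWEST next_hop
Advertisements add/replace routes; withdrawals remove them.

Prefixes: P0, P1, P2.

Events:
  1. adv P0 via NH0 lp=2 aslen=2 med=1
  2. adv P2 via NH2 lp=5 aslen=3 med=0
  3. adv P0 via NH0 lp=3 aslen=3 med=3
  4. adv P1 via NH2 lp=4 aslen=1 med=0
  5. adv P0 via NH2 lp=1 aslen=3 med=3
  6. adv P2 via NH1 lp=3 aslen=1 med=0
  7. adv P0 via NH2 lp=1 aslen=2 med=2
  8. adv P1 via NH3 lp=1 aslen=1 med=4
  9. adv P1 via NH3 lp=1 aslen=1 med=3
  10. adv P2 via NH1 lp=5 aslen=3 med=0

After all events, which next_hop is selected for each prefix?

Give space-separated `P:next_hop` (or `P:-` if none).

Op 1: best P0=NH0 P1=- P2=-
Op 2: best P0=NH0 P1=- P2=NH2
Op 3: best P0=NH0 P1=- P2=NH2
Op 4: best P0=NH0 P1=NH2 P2=NH2
Op 5: best P0=NH0 P1=NH2 P2=NH2
Op 6: best P0=NH0 P1=NH2 P2=NH2
Op 7: best P0=NH0 P1=NH2 P2=NH2
Op 8: best P0=NH0 P1=NH2 P2=NH2
Op 9: best P0=NH0 P1=NH2 P2=NH2
Op 10: best P0=NH0 P1=NH2 P2=NH1

Answer: P0:NH0 P1:NH2 P2:NH1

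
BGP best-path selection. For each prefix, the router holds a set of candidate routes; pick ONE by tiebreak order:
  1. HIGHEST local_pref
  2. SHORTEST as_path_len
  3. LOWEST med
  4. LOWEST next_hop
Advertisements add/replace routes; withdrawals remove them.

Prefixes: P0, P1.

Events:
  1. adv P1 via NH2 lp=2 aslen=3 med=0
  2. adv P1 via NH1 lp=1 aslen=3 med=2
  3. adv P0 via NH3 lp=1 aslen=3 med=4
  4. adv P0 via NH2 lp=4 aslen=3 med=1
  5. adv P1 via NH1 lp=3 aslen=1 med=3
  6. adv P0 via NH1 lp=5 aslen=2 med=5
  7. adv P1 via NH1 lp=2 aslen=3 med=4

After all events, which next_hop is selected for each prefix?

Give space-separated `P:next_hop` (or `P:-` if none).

Answer: P0:NH1 P1:NH2

Derivation:
Op 1: best P0=- P1=NH2
Op 2: best P0=- P1=NH2
Op 3: best P0=NH3 P1=NH2
Op 4: best P0=NH2 P1=NH2
Op 5: best P0=NH2 P1=NH1
Op 6: best P0=NH1 P1=NH1
Op 7: best P0=NH1 P1=NH2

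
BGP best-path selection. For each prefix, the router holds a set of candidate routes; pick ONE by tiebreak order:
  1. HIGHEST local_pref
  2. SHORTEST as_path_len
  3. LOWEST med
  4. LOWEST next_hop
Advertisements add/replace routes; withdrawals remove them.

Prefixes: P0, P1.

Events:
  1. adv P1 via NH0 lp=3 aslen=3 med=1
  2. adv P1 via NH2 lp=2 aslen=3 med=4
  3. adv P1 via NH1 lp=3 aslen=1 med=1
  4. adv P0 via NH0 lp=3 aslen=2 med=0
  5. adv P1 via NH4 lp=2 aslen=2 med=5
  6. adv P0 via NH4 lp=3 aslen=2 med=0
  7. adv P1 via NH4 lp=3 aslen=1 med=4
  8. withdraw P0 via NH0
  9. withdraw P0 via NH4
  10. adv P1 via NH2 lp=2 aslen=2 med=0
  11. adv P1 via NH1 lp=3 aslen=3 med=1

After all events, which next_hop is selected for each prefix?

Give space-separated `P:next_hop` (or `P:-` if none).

Op 1: best P0=- P1=NH0
Op 2: best P0=- P1=NH0
Op 3: best P0=- P1=NH1
Op 4: best P0=NH0 P1=NH1
Op 5: best P0=NH0 P1=NH1
Op 6: best P0=NH0 P1=NH1
Op 7: best P0=NH0 P1=NH1
Op 8: best P0=NH4 P1=NH1
Op 9: best P0=- P1=NH1
Op 10: best P0=- P1=NH1
Op 11: best P0=- P1=NH4

Answer: P0:- P1:NH4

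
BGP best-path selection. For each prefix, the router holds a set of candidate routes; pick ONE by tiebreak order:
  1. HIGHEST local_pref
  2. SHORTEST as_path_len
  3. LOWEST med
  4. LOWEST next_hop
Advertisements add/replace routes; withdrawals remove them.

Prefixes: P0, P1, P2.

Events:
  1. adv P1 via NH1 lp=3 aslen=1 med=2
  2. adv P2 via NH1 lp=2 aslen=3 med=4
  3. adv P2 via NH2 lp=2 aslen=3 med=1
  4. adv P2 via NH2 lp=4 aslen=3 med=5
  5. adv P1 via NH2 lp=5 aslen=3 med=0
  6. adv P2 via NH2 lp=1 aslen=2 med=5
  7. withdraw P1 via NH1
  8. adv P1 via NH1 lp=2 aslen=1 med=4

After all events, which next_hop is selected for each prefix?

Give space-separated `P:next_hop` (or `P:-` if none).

Answer: P0:- P1:NH2 P2:NH1

Derivation:
Op 1: best P0=- P1=NH1 P2=-
Op 2: best P0=- P1=NH1 P2=NH1
Op 3: best P0=- P1=NH1 P2=NH2
Op 4: best P0=- P1=NH1 P2=NH2
Op 5: best P0=- P1=NH2 P2=NH2
Op 6: best P0=- P1=NH2 P2=NH1
Op 7: best P0=- P1=NH2 P2=NH1
Op 8: best P0=- P1=NH2 P2=NH1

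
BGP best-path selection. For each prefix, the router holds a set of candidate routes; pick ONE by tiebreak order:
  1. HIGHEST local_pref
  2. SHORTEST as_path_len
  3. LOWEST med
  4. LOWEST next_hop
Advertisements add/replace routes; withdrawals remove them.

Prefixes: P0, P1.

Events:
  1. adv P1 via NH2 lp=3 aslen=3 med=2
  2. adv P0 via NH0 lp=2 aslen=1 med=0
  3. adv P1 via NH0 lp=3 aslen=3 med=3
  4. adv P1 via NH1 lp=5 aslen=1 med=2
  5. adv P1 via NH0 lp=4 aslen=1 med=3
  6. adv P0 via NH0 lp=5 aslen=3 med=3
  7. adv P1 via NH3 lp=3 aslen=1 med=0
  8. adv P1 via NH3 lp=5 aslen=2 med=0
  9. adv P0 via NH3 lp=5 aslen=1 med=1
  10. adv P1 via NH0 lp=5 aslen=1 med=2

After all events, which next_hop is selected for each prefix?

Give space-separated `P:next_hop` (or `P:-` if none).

Answer: P0:NH3 P1:NH0

Derivation:
Op 1: best P0=- P1=NH2
Op 2: best P0=NH0 P1=NH2
Op 3: best P0=NH0 P1=NH2
Op 4: best P0=NH0 P1=NH1
Op 5: best P0=NH0 P1=NH1
Op 6: best P0=NH0 P1=NH1
Op 7: best P0=NH0 P1=NH1
Op 8: best P0=NH0 P1=NH1
Op 9: best P0=NH3 P1=NH1
Op 10: best P0=NH3 P1=NH0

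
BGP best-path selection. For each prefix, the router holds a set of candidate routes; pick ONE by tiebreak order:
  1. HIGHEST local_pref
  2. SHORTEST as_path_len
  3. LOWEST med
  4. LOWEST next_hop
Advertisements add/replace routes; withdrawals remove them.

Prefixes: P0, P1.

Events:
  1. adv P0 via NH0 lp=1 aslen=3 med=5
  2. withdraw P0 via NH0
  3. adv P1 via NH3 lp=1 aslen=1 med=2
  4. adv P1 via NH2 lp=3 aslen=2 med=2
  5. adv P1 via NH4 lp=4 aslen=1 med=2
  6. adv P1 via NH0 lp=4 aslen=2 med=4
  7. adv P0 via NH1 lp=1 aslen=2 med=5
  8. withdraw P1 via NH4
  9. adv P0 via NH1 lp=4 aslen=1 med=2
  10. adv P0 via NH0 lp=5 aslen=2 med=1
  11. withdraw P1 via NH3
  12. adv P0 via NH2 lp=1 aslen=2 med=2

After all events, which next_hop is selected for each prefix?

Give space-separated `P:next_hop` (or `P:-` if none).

Answer: P0:NH0 P1:NH0

Derivation:
Op 1: best P0=NH0 P1=-
Op 2: best P0=- P1=-
Op 3: best P0=- P1=NH3
Op 4: best P0=- P1=NH2
Op 5: best P0=- P1=NH4
Op 6: best P0=- P1=NH4
Op 7: best P0=NH1 P1=NH4
Op 8: best P0=NH1 P1=NH0
Op 9: best P0=NH1 P1=NH0
Op 10: best P0=NH0 P1=NH0
Op 11: best P0=NH0 P1=NH0
Op 12: best P0=NH0 P1=NH0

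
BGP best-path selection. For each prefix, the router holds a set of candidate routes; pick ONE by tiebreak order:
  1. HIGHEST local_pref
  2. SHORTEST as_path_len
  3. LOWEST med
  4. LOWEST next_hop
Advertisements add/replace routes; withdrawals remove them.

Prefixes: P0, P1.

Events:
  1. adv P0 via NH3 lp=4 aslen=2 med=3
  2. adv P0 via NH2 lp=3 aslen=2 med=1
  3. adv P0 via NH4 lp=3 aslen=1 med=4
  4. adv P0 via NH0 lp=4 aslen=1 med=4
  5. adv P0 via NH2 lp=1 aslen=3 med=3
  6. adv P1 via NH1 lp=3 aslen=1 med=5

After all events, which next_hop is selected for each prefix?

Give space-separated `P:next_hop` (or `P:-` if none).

Op 1: best P0=NH3 P1=-
Op 2: best P0=NH3 P1=-
Op 3: best P0=NH3 P1=-
Op 4: best P0=NH0 P1=-
Op 5: best P0=NH0 P1=-
Op 6: best P0=NH0 P1=NH1

Answer: P0:NH0 P1:NH1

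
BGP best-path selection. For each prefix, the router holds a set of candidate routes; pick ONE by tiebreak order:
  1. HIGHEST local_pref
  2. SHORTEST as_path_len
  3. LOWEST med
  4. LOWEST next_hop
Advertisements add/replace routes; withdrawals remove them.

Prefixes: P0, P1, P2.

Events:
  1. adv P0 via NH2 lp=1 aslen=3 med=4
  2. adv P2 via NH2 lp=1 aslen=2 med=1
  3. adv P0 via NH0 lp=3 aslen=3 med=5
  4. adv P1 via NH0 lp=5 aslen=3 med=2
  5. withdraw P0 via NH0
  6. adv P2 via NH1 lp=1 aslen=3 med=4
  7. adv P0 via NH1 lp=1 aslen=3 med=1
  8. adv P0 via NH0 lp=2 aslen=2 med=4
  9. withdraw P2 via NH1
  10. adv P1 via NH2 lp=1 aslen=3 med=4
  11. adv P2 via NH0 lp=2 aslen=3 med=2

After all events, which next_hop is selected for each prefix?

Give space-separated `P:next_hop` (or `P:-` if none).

Op 1: best P0=NH2 P1=- P2=-
Op 2: best P0=NH2 P1=- P2=NH2
Op 3: best P0=NH0 P1=- P2=NH2
Op 4: best P0=NH0 P1=NH0 P2=NH2
Op 5: best P0=NH2 P1=NH0 P2=NH2
Op 6: best P0=NH2 P1=NH0 P2=NH2
Op 7: best P0=NH1 P1=NH0 P2=NH2
Op 8: best P0=NH0 P1=NH0 P2=NH2
Op 9: best P0=NH0 P1=NH0 P2=NH2
Op 10: best P0=NH0 P1=NH0 P2=NH2
Op 11: best P0=NH0 P1=NH0 P2=NH0

Answer: P0:NH0 P1:NH0 P2:NH0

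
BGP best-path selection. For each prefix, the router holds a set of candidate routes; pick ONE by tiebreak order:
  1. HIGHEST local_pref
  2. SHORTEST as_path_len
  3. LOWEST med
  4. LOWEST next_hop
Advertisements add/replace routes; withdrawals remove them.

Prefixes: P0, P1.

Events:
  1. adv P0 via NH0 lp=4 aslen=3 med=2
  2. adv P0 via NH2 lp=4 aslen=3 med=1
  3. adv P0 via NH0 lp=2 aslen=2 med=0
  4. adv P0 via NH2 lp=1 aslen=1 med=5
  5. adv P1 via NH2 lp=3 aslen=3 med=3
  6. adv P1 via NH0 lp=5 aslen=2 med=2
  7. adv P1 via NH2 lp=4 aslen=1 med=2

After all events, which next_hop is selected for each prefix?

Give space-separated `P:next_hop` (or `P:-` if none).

Answer: P0:NH0 P1:NH0

Derivation:
Op 1: best P0=NH0 P1=-
Op 2: best P0=NH2 P1=-
Op 3: best P0=NH2 P1=-
Op 4: best P0=NH0 P1=-
Op 5: best P0=NH0 P1=NH2
Op 6: best P0=NH0 P1=NH0
Op 7: best P0=NH0 P1=NH0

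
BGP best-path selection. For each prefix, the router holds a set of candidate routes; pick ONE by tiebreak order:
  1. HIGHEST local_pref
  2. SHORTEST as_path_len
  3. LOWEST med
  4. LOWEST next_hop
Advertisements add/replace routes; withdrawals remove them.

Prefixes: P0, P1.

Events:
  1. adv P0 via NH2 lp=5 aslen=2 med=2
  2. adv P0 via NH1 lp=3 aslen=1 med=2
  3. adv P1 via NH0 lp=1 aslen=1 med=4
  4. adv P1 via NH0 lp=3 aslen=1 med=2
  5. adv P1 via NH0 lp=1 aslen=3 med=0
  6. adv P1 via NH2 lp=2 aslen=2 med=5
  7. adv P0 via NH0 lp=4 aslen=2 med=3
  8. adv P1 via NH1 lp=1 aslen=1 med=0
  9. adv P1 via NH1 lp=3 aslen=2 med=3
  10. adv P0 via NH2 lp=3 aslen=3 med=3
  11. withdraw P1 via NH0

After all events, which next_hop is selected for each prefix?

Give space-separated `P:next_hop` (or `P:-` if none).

Answer: P0:NH0 P1:NH1

Derivation:
Op 1: best P0=NH2 P1=-
Op 2: best P0=NH2 P1=-
Op 3: best P0=NH2 P1=NH0
Op 4: best P0=NH2 P1=NH0
Op 5: best P0=NH2 P1=NH0
Op 6: best P0=NH2 P1=NH2
Op 7: best P0=NH2 P1=NH2
Op 8: best P0=NH2 P1=NH2
Op 9: best P0=NH2 P1=NH1
Op 10: best P0=NH0 P1=NH1
Op 11: best P0=NH0 P1=NH1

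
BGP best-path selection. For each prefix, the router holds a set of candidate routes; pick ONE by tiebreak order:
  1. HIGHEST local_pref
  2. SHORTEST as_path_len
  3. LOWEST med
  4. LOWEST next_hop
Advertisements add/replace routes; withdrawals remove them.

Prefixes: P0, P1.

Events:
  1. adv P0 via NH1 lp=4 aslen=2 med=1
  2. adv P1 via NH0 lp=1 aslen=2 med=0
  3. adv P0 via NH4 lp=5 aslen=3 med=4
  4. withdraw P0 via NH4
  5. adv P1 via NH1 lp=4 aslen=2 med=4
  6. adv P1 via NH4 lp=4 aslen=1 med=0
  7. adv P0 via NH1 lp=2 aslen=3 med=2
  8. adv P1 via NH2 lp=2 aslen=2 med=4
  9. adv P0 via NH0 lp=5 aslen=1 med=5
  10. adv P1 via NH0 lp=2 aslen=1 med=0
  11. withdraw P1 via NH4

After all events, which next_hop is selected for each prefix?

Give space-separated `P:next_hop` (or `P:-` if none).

Op 1: best P0=NH1 P1=-
Op 2: best P0=NH1 P1=NH0
Op 3: best P0=NH4 P1=NH0
Op 4: best P0=NH1 P1=NH0
Op 5: best P0=NH1 P1=NH1
Op 6: best P0=NH1 P1=NH4
Op 7: best P0=NH1 P1=NH4
Op 8: best P0=NH1 P1=NH4
Op 9: best P0=NH0 P1=NH4
Op 10: best P0=NH0 P1=NH4
Op 11: best P0=NH0 P1=NH1

Answer: P0:NH0 P1:NH1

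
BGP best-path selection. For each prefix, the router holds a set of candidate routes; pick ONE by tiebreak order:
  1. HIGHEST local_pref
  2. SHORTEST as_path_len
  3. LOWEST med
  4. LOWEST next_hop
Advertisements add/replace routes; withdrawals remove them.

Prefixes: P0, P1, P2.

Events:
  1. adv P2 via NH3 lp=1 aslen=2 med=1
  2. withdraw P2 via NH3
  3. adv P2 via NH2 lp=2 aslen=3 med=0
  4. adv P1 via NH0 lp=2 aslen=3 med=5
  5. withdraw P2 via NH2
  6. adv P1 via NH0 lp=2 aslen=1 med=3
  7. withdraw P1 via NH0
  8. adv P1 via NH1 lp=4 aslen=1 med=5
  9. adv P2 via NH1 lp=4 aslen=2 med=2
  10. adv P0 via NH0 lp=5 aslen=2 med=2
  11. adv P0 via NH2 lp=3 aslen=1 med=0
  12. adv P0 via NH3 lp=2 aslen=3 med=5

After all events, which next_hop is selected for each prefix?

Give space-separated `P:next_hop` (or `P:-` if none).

Answer: P0:NH0 P1:NH1 P2:NH1

Derivation:
Op 1: best P0=- P1=- P2=NH3
Op 2: best P0=- P1=- P2=-
Op 3: best P0=- P1=- P2=NH2
Op 4: best P0=- P1=NH0 P2=NH2
Op 5: best P0=- P1=NH0 P2=-
Op 6: best P0=- P1=NH0 P2=-
Op 7: best P0=- P1=- P2=-
Op 8: best P0=- P1=NH1 P2=-
Op 9: best P0=- P1=NH1 P2=NH1
Op 10: best P0=NH0 P1=NH1 P2=NH1
Op 11: best P0=NH0 P1=NH1 P2=NH1
Op 12: best P0=NH0 P1=NH1 P2=NH1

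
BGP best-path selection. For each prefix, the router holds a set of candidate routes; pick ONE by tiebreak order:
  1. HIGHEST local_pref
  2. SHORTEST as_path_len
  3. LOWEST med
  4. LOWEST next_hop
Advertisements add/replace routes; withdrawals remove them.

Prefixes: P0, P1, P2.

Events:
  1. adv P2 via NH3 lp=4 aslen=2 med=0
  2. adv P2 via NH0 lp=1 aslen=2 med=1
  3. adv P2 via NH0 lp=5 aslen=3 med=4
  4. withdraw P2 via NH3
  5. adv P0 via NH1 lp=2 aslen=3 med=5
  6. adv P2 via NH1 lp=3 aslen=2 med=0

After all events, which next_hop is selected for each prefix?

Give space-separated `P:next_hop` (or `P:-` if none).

Op 1: best P0=- P1=- P2=NH3
Op 2: best P0=- P1=- P2=NH3
Op 3: best P0=- P1=- P2=NH0
Op 4: best P0=- P1=- P2=NH0
Op 5: best P0=NH1 P1=- P2=NH0
Op 6: best P0=NH1 P1=- P2=NH0

Answer: P0:NH1 P1:- P2:NH0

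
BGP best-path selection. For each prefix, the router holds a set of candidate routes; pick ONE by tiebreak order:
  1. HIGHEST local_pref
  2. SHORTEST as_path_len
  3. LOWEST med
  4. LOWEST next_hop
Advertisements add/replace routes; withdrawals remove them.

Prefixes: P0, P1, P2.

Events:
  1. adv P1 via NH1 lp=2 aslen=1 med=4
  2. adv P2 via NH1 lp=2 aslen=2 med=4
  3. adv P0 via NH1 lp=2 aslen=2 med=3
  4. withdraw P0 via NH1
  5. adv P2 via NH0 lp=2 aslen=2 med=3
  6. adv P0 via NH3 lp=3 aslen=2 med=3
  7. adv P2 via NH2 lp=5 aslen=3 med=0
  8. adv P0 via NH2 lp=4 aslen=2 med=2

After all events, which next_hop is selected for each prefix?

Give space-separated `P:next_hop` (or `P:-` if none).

Answer: P0:NH2 P1:NH1 P2:NH2

Derivation:
Op 1: best P0=- P1=NH1 P2=-
Op 2: best P0=- P1=NH1 P2=NH1
Op 3: best P0=NH1 P1=NH1 P2=NH1
Op 4: best P0=- P1=NH1 P2=NH1
Op 5: best P0=- P1=NH1 P2=NH0
Op 6: best P0=NH3 P1=NH1 P2=NH0
Op 7: best P0=NH3 P1=NH1 P2=NH2
Op 8: best P0=NH2 P1=NH1 P2=NH2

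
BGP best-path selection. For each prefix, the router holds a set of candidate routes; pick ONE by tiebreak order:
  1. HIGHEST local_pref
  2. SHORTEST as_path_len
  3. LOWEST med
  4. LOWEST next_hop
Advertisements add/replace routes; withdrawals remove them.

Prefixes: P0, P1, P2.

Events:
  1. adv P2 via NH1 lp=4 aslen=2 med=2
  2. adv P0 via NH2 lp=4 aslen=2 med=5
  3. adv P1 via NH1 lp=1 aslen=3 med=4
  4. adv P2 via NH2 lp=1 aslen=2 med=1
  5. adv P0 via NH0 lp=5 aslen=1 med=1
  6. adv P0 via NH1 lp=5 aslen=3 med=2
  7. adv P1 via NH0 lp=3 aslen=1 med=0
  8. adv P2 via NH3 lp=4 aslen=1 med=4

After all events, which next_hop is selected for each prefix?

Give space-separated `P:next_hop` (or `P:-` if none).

Op 1: best P0=- P1=- P2=NH1
Op 2: best P0=NH2 P1=- P2=NH1
Op 3: best P0=NH2 P1=NH1 P2=NH1
Op 4: best P0=NH2 P1=NH1 P2=NH1
Op 5: best P0=NH0 P1=NH1 P2=NH1
Op 6: best P0=NH0 P1=NH1 P2=NH1
Op 7: best P0=NH0 P1=NH0 P2=NH1
Op 8: best P0=NH0 P1=NH0 P2=NH3

Answer: P0:NH0 P1:NH0 P2:NH3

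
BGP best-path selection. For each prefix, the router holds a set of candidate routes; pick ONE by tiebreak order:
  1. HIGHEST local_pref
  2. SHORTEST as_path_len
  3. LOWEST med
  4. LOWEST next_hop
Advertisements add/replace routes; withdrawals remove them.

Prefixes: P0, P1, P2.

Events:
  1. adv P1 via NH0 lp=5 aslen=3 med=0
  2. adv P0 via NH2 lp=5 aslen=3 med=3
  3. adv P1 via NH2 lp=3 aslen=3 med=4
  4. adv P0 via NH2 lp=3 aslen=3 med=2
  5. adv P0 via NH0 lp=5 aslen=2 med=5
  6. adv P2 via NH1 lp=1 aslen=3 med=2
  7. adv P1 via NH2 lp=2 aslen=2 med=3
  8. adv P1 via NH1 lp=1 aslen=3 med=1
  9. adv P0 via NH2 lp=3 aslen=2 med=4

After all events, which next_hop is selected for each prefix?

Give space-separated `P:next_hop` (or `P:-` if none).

Answer: P0:NH0 P1:NH0 P2:NH1

Derivation:
Op 1: best P0=- P1=NH0 P2=-
Op 2: best P0=NH2 P1=NH0 P2=-
Op 3: best P0=NH2 P1=NH0 P2=-
Op 4: best P0=NH2 P1=NH0 P2=-
Op 5: best P0=NH0 P1=NH0 P2=-
Op 6: best P0=NH0 P1=NH0 P2=NH1
Op 7: best P0=NH0 P1=NH0 P2=NH1
Op 8: best P0=NH0 P1=NH0 P2=NH1
Op 9: best P0=NH0 P1=NH0 P2=NH1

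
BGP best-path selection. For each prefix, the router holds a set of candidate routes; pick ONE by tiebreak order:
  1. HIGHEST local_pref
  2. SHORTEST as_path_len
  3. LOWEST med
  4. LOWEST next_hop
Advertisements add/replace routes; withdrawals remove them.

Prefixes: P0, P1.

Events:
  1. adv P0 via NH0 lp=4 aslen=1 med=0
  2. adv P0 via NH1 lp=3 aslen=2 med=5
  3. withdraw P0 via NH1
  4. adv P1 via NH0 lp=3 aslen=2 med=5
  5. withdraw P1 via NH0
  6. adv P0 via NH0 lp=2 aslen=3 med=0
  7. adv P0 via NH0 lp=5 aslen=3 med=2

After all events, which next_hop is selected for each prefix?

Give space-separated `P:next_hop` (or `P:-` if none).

Op 1: best P0=NH0 P1=-
Op 2: best P0=NH0 P1=-
Op 3: best P0=NH0 P1=-
Op 4: best P0=NH0 P1=NH0
Op 5: best P0=NH0 P1=-
Op 6: best P0=NH0 P1=-
Op 7: best P0=NH0 P1=-

Answer: P0:NH0 P1:-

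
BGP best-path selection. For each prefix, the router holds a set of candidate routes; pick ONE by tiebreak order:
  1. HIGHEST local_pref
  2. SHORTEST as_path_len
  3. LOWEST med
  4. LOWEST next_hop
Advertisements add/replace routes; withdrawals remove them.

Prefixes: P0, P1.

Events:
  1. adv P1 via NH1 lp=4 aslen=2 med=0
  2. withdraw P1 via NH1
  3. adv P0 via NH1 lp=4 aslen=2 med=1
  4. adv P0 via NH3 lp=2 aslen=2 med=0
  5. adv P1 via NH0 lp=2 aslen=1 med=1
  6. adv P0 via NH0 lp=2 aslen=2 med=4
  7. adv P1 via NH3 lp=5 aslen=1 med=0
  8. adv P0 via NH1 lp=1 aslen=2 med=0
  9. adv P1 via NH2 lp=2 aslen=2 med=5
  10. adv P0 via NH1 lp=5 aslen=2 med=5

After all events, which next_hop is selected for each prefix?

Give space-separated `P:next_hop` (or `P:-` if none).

Answer: P0:NH1 P1:NH3

Derivation:
Op 1: best P0=- P1=NH1
Op 2: best P0=- P1=-
Op 3: best P0=NH1 P1=-
Op 4: best P0=NH1 P1=-
Op 5: best P0=NH1 P1=NH0
Op 6: best P0=NH1 P1=NH0
Op 7: best P0=NH1 P1=NH3
Op 8: best P0=NH3 P1=NH3
Op 9: best P0=NH3 P1=NH3
Op 10: best P0=NH1 P1=NH3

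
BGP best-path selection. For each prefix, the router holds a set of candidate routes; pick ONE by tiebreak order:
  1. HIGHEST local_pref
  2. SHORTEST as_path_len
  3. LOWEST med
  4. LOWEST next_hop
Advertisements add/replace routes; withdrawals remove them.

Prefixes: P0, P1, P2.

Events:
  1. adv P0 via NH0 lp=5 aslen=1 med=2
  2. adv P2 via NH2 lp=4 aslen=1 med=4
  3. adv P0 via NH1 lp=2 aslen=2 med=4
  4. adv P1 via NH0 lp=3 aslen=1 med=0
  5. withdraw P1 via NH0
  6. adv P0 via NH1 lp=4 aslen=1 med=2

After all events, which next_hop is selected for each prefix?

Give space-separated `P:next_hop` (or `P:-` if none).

Op 1: best P0=NH0 P1=- P2=-
Op 2: best P0=NH0 P1=- P2=NH2
Op 3: best P0=NH0 P1=- P2=NH2
Op 4: best P0=NH0 P1=NH0 P2=NH2
Op 5: best P0=NH0 P1=- P2=NH2
Op 6: best P0=NH0 P1=- P2=NH2

Answer: P0:NH0 P1:- P2:NH2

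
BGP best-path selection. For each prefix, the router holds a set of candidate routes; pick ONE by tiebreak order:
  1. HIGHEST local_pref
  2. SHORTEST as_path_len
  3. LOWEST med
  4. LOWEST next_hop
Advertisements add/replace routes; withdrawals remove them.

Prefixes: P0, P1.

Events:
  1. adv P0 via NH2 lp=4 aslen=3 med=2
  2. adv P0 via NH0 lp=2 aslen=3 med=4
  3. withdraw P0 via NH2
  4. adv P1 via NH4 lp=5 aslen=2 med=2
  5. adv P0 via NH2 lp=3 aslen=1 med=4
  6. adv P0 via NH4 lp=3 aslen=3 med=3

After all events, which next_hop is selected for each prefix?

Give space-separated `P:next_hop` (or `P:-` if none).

Answer: P0:NH2 P1:NH4

Derivation:
Op 1: best P0=NH2 P1=-
Op 2: best P0=NH2 P1=-
Op 3: best P0=NH0 P1=-
Op 4: best P0=NH0 P1=NH4
Op 5: best P0=NH2 P1=NH4
Op 6: best P0=NH2 P1=NH4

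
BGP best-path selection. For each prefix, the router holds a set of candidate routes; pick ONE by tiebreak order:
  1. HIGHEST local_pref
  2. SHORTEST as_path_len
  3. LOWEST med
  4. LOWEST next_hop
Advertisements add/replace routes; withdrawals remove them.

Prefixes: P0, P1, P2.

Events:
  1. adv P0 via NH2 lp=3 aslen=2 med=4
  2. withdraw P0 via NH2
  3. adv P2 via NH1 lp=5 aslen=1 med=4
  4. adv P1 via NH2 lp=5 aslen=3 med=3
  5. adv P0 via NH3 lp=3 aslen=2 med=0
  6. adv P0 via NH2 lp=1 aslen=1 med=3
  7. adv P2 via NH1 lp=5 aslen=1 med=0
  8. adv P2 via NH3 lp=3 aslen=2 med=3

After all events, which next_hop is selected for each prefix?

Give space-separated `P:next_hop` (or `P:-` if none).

Op 1: best P0=NH2 P1=- P2=-
Op 2: best P0=- P1=- P2=-
Op 3: best P0=- P1=- P2=NH1
Op 4: best P0=- P1=NH2 P2=NH1
Op 5: best P0=NH3 P1=NH2 P2=NH1
Op 6: best P0=NH3 P1=NH2 P2=NH1
Op 7: best P0=NH3 P1=NH2 P2=NH1
Op 8: best P0=NH3 P1=NH2 P2=NH1

Answer: P0:NH3 P1:NH2 P2:NH1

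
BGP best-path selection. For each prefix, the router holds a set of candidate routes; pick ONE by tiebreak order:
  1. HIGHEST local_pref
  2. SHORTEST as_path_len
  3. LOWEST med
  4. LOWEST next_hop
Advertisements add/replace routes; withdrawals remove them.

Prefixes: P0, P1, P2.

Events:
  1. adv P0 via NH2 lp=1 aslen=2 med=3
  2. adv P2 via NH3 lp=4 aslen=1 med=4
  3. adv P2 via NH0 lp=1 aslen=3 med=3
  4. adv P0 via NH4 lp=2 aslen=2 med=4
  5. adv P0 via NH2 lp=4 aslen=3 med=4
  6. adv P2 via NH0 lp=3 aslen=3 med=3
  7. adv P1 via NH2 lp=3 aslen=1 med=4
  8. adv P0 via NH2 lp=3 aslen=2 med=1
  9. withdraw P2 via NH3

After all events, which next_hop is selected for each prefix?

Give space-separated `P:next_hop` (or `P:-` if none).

Op 1: best P0=NH2 P1=- P2=-
Op 2: best P0=NH2 P1=- P2=NH3
Op 3: best P0=NH2 P1=- P2=NH3
Op 4: best P0=NH4 P1=- P2=NH3
Op 5: best P0=NH2 P1=- P2=NH3
Op 6: best P0=NH2 P1=- P2=NH3
Op 7: best P0=NH2 P1=NH2 P2=NH3
Op 8: best P0=NH2 P1=NH2 P2=NH3
Op 9: best P0=NH2 P1=NH2 P2=NH0

Answer: P0:NH2 P1:NH2 P2:NH0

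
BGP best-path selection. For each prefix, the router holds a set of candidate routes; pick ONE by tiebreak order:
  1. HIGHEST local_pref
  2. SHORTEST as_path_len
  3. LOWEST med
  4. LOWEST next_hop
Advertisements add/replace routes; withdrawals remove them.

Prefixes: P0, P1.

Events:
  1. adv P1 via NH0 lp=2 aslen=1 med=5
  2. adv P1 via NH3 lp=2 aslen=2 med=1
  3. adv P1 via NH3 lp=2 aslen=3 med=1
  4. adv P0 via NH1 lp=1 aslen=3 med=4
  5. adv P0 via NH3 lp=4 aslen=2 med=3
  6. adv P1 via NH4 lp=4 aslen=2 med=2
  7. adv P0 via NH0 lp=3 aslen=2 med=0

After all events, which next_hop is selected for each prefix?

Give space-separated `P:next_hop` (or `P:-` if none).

Answer: P0:NH3 P1:NH4

Derivation:
Op 1: best P0=- P1=NH0
Op 2: best P0=- P1=NH0
Op 3: best P0=- P1=NH0
Op 4: best P0=NH1 P1=NH0
Op 5: best P0=NH3 P1=NH0
Op 6: best P0=NH3 P1=NH4
Op 7: best P0=NH3 P1=NH4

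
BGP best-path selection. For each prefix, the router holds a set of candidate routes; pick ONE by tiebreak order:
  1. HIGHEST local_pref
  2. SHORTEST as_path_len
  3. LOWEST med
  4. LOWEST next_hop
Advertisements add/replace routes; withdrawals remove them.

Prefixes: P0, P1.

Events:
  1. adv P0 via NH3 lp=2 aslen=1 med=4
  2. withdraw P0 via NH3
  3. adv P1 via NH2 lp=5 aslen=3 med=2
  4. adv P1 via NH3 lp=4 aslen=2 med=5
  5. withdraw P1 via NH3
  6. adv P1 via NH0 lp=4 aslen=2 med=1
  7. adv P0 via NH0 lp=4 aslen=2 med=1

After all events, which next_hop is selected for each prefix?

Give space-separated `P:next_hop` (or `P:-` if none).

Answer: P0:NH0 P1:NH2

Derivation:
Op 1: best P0=NH3 P1=-
Op 2: best P0=- P1=-
Op 3: best P0=- P1=NH2
Op 4: best P0=- P1=NH2
Op 5: best P0=- P1=NH2
Op 6: best P0=- P1=NH2
Op 7: best P0=NH0 P1=NH2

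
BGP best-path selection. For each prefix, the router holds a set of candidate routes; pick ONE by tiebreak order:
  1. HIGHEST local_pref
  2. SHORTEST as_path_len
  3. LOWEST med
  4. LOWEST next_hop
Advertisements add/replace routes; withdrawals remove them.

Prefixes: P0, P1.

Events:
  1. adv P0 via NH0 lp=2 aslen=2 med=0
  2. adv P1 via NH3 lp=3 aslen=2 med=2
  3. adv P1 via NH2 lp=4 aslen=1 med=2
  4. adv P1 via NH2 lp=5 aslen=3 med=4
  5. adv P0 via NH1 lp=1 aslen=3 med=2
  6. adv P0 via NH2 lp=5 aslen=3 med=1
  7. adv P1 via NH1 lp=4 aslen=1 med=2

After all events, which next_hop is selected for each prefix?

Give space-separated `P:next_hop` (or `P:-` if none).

Answer: P0:NH2 P1:NH2

Derivation:
Op 1: best P0=NH0 P1=-
Op 2: best P0=NH0 P1=NH3
Op 3: best P0=NH0 P1=NH2
Op 4: best P0=NH0 P1=NH2
Op 5: best P0=NH0 P1=NH2
Op 6: best P0=NH2 P1=NH2
Op 7: best P0=NH2 P1=NH2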